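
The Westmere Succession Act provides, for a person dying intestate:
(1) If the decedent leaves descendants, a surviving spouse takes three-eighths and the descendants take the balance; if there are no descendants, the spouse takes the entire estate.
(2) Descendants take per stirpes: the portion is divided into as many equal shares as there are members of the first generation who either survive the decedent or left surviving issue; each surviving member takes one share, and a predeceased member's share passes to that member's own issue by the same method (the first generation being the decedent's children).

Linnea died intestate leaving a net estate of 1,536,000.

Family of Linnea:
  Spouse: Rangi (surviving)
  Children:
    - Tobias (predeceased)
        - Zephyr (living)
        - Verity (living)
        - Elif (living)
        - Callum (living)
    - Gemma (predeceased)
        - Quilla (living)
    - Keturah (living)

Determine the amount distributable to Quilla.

Rangi takes three-eighths of 1,536,000 = 576,000. The remaining 960,000 passes to the descendants.
The descendants' portion (960,000) is divided into 3 shares of 320,000: Keturah takes 320,000; Tobias's 320,000 share passes to Tobias's issue; Gemma's 320,000 share passes to Gemma's issue.
Tobias's share (320,000) is divided into 4 shares of 80,000: Zephyr, Verity, Elif, and Callum each take 80,000.
Gemma's share (320,000) passes entirely to Quilla.

Quilla receives 320,000.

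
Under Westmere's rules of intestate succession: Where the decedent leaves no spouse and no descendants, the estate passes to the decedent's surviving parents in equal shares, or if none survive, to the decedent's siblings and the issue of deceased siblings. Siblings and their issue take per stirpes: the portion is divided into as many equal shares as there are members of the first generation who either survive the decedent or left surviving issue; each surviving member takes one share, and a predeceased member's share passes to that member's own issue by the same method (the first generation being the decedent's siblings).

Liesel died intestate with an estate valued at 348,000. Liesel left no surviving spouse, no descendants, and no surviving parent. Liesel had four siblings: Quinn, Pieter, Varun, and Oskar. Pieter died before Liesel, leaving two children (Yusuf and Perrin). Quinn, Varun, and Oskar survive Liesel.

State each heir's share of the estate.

Quinn: 87,000; Yusuf: 43,500; Perrin: 43,500; Varun: 87,000; Oskar: 87,000

The entire 348,000 passes to the siblings and their issue.
That amount (348,000) is divided into 4 shares of 87,000: Quinn, Varun, and Oskar each take 87,000; Pieter's 87,000 share passes to Pieter's issue.
Pieter's share (87,000) is divided into 2 shares of 43,500: Yusuf and Perrin each take 43,500.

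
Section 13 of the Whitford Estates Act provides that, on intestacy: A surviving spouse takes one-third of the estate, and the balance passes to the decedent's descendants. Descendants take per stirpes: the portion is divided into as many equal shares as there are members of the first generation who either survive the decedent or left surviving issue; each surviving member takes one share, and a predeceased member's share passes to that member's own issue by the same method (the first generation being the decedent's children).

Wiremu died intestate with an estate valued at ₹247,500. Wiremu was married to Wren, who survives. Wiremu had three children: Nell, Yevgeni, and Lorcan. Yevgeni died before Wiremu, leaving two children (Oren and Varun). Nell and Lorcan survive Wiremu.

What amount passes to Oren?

Wren takes one-third of ₹247,500 = ₹82,500. The remaining ₹165,000 passes to the descendants.
The descendants' portion (₹165,000) is divided into 3 shares of ₹55,000: Nell and Lorcan each take ₹55,000; Yevgeni's ₹55,000 share passes to Yevgeni's issue.
Yevgeni's share (₹55,000) is divided into 2 shares of ₹27,500: Oren and Varun each take ₹27,500.

Oren receives ₹27,500.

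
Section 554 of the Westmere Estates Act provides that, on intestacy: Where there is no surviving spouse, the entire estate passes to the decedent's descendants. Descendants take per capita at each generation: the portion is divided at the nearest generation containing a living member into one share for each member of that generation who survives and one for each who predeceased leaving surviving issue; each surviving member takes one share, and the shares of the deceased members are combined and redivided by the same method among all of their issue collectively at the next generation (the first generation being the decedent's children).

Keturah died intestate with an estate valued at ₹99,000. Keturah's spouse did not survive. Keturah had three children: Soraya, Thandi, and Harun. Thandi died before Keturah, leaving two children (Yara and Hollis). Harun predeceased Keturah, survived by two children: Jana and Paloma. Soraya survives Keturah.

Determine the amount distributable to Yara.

Yara receives ₹16,500.

The entire ₹99,000 passes to the descendants.
That amount (₹99,000) is divided at the children's generation into 3 shares of ₹33,000. Soraya takes ₹33,000. The 2 shares of the deceased (Thandi and Harun) are combined into a pool of ₹66,000.
That pool (₹66,000) is divided at the grandchildren's generation equally among Yara, Hollis, Jana, and Paloma: ₹16,500 each.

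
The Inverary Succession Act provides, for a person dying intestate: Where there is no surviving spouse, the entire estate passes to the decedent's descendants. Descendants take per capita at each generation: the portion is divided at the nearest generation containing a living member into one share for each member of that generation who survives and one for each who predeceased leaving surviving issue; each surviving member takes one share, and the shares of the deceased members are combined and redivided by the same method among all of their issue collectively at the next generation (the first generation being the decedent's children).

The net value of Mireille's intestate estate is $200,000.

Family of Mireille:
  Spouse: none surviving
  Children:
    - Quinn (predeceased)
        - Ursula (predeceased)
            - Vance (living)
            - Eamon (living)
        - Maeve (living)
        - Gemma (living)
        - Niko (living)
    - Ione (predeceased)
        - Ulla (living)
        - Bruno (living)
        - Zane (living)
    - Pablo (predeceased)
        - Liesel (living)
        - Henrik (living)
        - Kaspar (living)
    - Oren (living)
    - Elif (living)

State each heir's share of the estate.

The entire $200,000 passes to the descendants.
That amount ($200,000) is divided at the children's generation into 5 shares of $40,000. Oren and Elif each take $40,000. The 3 shares of the deceased (Quinn, Ione, and Pablo) are combined into a pool of $120,000.
That pool ($120,000) is divided at the grandchildren's generation into 10 shares of $12,000. Maeve, Gemma, Niko, Ulla, Bruno, Zane, Liesel, Henrik, and Kaspar each take $12,000. The remaining share for the deceased Ursula ($12,000) is carried to the next generation.
That pool ($12,000) is divided at the great-grandchildren's generation equally among Vance and Eamon: $6,000 each.

Vance: $6,000; Eamon: $6,000; Maeve: $12,000; Gemma: $12,000; Niko: $12,000; Ulla: $12,000; Bruno: $12,000; Zane: $12,000; Liesel: $12,000; Henrik: $12,000; Kaspar: $12,000; Oren: $40,000; Elif: $40,000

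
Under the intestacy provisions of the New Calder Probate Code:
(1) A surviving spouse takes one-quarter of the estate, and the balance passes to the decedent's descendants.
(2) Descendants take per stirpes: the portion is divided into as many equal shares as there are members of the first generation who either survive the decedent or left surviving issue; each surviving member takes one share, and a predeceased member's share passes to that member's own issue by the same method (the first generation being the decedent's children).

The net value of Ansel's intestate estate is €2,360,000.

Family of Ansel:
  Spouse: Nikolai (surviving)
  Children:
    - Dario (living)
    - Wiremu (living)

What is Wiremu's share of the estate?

Wiremu receives €885,000.

Nikolai takes one-quarter of €2,360,000 = €590,000. The remaining €1,770,000 passes to the descendants.
The descendants' portion (€1,770,000) is divided into 2 shares of €885,000: Dario and Wiremu each take €885,000.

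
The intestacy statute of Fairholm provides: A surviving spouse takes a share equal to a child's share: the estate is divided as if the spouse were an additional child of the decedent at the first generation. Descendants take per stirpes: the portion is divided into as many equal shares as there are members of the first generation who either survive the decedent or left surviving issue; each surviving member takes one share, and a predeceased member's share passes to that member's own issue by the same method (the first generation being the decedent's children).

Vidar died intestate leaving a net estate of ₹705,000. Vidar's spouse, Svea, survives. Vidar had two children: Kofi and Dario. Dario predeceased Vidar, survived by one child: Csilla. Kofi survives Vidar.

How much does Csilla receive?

Csilla receives ₹235,000.

The spouse counts as an additional share at the children's level, so there are 3 primary shares of ₹235,000. Svea takes one such share (₹235,000).
The children's combined portion (₹470,000) is divided into 2 shares of ₹235,000: Kofi takes ₹235,000; Dario's ₹235,000 share passes to Dario's issue.
Dario's share (₹235,000) passes entirely to Csilla.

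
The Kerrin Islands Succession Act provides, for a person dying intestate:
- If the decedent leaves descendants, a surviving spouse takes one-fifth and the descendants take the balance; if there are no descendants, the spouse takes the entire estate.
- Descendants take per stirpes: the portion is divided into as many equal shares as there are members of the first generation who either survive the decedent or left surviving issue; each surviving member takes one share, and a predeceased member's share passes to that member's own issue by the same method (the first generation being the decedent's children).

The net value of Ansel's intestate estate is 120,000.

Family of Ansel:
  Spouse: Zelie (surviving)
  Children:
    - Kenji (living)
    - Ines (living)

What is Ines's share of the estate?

Ines receives 48,000.

Zelie takes one-fifth of 120,000 = 24,000. The remaining 96,000 passes to the descendants.
The descendants' portion (96,000) is divided into 2 shares of 48,000: Kenji and Ines each take 48,000.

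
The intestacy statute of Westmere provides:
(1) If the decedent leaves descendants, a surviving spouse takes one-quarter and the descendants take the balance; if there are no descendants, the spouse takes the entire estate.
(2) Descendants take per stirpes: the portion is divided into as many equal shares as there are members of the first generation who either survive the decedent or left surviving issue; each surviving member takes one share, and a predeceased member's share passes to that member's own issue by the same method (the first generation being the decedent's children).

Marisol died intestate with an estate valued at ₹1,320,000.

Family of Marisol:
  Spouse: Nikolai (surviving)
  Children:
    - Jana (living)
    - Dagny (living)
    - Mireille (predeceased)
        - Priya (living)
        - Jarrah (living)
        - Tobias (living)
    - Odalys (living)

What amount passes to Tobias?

Tobias receives ₹82,500.

Nikolai takes one-quarter of ₹1,320,000 = ₹330,000. The remaining ₹990,000 passes to the descendants.
The descendants' portion (₹990,000) is divided into 4 shares of ₹247,500: Jana, Dagny, and Odalys each take ₹247,500; Mireille's ₹247,500 share passes to Mireille's issue.
Mireille's share (₹247,500) is divided into 3 shares of ₹82,500: Priya, Jarrah, and Tobias each take ₹82,500.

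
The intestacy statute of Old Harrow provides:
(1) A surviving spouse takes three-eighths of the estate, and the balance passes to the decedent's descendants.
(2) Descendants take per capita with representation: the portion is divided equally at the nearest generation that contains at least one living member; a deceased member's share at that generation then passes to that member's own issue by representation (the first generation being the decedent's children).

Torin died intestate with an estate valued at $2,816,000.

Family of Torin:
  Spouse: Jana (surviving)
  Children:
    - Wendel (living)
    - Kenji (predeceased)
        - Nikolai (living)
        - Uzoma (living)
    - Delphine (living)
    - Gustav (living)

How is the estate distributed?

Jana: $1,056,000; Wendel: $440,000; Nikolai: $220,000; Uzoma: $220,000; Delphine: $440,000; Gustav: $440,000

Jana takes three-eighths of $2,816,000 = $1,056,000. The remaining $1,760,000 passes to the descendants.
The descendants' portion ($1,760,000) is divided into 4 shares of $440,000: Wendel, Delphine, and Gustav each take $440,000; Kenji's $440,000 share passes to Kenji's issue.
Kenji's share ($440,000) is divided into 2 shares of $220,000: Nikolai and Uzoma each take $220,000.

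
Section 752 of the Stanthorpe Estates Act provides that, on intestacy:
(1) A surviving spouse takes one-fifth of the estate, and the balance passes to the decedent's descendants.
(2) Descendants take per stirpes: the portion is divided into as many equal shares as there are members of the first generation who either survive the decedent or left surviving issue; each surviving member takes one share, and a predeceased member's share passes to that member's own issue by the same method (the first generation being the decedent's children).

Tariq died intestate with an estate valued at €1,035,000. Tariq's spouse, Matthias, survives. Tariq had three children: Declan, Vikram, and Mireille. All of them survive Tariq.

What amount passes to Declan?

Matthias takes one-fifth of €1,035,000 = €207,000. The remaining €828,000 passes to the descendants.
The descendants' portion (€828,000) is divided into 3 shares of €276,000: Declan, Vikram, and Mireille each take €276,000.

Declan receives €276,000.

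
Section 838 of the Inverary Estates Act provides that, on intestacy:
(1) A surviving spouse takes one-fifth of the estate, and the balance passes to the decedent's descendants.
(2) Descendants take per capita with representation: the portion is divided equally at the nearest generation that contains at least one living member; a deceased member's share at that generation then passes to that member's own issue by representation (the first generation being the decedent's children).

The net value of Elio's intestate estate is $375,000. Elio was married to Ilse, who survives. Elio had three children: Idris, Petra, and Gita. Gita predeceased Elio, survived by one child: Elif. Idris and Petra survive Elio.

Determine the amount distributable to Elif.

Elif receives $100,000.

Ilse takes one-fifth of $375,000 = $75,000. The remaining $300,000 passes to the descendants.
The descendants' portion ($300,000) is divided into 3 shares of $100,000: Idris and Petra each take $100,000; Gita's $100,000 share passes to Gita's issue.
Gita's share ($100,000) passes entirely to Elif.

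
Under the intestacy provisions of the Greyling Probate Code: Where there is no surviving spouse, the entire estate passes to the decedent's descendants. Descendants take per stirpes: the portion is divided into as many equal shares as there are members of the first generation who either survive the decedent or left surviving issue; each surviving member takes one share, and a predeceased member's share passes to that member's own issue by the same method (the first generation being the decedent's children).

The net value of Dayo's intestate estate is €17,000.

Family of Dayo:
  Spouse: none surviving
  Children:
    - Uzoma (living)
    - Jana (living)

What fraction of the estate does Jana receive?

The entire €17,000 passes to the descendants.
That amount (€17,000) is divided into 2 shares of €8,500: Uzoma and Jana each take €8,500.

Jana receives 1/2 of the estate.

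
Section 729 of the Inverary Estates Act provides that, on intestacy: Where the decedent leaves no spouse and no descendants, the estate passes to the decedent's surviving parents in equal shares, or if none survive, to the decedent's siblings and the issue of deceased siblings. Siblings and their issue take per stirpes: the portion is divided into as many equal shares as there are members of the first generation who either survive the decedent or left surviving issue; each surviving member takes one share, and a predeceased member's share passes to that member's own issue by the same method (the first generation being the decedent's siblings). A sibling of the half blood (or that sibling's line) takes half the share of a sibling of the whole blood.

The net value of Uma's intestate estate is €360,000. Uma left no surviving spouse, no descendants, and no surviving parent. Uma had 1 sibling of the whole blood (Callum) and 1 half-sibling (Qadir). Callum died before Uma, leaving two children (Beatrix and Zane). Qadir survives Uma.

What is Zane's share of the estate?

Zane receives €120,000.

The entire €360,000 passes to the siblings and their issue.
Counting each half-blood sibling's line as half a unit, there are 3/2 units in €360,000, so one unit is €240,000. Whole-blood lines (Callum) take €240,000 each; half-blood lines (Qadir) take €120,000 each.
Callum's share (€240,000) is divided into 2 shares of €120,000: Beatrix and Zane each take €120,000.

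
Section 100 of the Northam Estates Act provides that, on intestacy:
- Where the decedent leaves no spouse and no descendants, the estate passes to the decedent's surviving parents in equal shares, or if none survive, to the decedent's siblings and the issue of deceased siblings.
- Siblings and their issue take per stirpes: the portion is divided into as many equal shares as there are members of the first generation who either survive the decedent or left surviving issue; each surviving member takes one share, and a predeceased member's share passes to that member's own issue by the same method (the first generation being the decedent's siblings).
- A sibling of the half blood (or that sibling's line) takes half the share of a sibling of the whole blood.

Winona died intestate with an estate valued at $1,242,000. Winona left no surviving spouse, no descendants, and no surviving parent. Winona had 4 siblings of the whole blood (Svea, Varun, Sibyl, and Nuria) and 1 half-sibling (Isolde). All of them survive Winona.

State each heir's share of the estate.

The entire $1,242,000 passes to the siblings and their issue.
Counting each half-blood sibling's line as half a unit, there are 9/2 units in $1,242,000, so one unit is $276,000. Whole-blood lines (Svea, Varun, Sibyl, and Nuria) take $276,000 each; half-blood lines (Isolde) take $138,000 each.

Svea: $276,000; Isolde: $138,000; Varun: $276,000; Sibyl: $276,000; Nuria: $276,000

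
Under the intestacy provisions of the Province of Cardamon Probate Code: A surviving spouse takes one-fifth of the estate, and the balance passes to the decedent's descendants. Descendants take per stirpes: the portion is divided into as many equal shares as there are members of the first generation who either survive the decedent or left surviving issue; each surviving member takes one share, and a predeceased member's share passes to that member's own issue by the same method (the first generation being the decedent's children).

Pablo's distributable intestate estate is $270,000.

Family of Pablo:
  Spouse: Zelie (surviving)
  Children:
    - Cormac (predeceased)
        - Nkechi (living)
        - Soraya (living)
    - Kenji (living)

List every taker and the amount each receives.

Zelie: $54,000; Nkechi: $54,000; Soraya: $54,000; Kenji: $108,000

Zelie takes one-fifth of $270,000 = $54,000. The remaining $216,000 passes to the descendants.
The descendants' portion ($216,000) is divided into 2 shares of $108,000: Kenji takes $108,000; Cormac's $108,000 share passes to Cormac's issue.
Cormac's share ($108,000) is divided into 2 shares of $54,000: Nkechi and Soraya each take $54,000.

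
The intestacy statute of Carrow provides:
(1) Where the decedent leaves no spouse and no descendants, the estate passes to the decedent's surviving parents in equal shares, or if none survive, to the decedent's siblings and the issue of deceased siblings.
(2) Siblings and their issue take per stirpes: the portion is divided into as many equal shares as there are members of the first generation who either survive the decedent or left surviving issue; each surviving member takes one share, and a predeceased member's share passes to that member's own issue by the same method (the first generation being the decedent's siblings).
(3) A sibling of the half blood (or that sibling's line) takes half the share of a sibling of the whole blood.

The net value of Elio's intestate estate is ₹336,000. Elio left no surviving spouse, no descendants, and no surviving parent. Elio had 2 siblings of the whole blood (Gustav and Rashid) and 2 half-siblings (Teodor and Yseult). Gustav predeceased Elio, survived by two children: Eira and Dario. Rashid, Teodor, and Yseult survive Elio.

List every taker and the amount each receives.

The entire ₹336,000 passes to the siblings and their issue.
Counting each half-blood sibling's line as half a unit, there are 3 units in ₹336,000, so one unit is ₹112,000. Whole-blood lines (Gustav and Rashid) take ₹112,000 each; half-blood lines (Teodor and Yseult) take ₹56,000 each.
Gustav's share (₹112,000) is divided into 2 shares of ₹56,000: Eira and Dario each take ₹56,000.

Eira: ₹56,000; Dario: ₹56,000; Rashid: ₹112,000; Teodor: ₹56,000; Yseult: ₹56,000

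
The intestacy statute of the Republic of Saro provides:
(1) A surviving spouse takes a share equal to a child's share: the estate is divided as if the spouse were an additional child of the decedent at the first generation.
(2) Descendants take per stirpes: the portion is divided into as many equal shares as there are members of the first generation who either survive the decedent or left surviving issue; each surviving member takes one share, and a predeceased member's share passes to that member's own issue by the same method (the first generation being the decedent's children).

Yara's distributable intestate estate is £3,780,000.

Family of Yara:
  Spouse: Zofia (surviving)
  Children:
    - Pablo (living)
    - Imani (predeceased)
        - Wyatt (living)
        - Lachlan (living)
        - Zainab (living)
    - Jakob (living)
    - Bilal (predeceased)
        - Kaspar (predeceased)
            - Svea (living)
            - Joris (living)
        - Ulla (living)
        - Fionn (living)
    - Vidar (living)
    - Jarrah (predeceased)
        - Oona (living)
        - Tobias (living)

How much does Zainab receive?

The spouse counts as an additional share at the children's level, so there are 7 primary shares of £540,000. Zofia takes one such share (£540,000).
The children's combined portion (£3,240,000) is divided into 6 shares of £540,000: Pablo, Jakob, and Vidar each take £540,000; Imani's £540,000 share passes to Imani's issue; Bilal's £540,000 share passes to Bilal's issue; Jarrah's £540,000 share passes to Jarrah's issue.
Imani's share (£540,000) is divided into 3 shares of £180,000: Wyatt, Lachlan, and Zainab each take £180,000.
Bilal's share (£540,000) is divided into 3 shares of £180,000: Ulla and Fionn each take £180,000; Kaspar's £180,000 share passes to Kaspar's issue.
Kaspar's share (£180,000) is divided into 2 shares of £90,000: Svea and Joris each take £90,000.
Jarrah's share (£540,000) is divided into 2 shares of £270,000: Oona and Tobias each take £270,000.

Zainab receives £180,000.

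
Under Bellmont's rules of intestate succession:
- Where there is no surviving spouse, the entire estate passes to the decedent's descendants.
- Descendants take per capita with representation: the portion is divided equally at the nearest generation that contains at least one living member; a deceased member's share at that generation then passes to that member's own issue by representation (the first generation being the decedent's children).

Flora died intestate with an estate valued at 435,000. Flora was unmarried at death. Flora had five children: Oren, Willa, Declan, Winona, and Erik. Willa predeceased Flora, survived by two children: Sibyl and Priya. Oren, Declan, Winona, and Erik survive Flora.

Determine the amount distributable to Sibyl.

The entire 435,000 passes to the descendants.
That amount (435,000) is divided into 5 shares of 87,000: Oren, Declan, Winona, and Erik each take 87,000; Willa's 87,000 share passes to Willa's issue.
Willa's share (87,000) is divided into 2 shares of 43,500: Sibyl and Priya each take 43,500.

Sibyl receives 43,500.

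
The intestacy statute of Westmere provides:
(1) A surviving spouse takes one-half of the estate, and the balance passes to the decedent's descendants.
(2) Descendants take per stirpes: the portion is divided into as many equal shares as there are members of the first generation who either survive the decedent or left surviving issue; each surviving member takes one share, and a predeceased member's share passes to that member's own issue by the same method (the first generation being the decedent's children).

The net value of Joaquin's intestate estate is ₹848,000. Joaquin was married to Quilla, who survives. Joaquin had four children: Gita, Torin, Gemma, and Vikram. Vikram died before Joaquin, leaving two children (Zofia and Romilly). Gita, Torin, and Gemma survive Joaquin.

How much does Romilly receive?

Romilly receives ₹53,000.

Quilla takes one-half of ₹848,000 = ₹424,000. The remaining ₹424,000 passes to the descendants.
The descendants' portion (₹424,000) is divided into 4 shares of ₹106,000: Gita, Torin, and Gemma each take ₹106,000; Vikram's ₹106,000 share passes to Vikram's issue.
Vikram's share (₹106,000) is divided into 2 shares of ₹53,000: Zofia and Romilly each take ₹53,000.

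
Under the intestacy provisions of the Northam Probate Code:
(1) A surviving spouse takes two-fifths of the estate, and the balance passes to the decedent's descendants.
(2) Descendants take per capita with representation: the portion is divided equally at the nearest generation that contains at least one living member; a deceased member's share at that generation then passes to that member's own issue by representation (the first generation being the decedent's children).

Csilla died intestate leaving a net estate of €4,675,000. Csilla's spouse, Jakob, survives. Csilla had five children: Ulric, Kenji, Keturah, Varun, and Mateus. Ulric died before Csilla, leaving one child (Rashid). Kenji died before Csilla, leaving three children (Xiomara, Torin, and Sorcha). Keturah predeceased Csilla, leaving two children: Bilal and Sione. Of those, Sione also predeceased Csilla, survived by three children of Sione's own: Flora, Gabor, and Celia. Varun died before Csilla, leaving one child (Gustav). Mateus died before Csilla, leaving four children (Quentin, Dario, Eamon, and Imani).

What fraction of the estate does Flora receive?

Flora receives 1/55 of the estate.

Jakob takes two-fifths of €4,675,000 = €1,870,000. The remaining €2,805,000 passes to the descendants.
No child survives, so the initial division is made at the grandchildren's generation.
The descendants' portion (€2,805,000) is divided into 11 shares of €255,000: Rashid, Xiomara, Torin, Sorcha, Bilal, Gustav, Quentin, Dario, Eamon, and Imani each take €255,000; Sione's €255,000 share passes to Sione's issue.
Sione's share (€255,000) is divided into 3 shares of €85,000: Flora, Gabor, and Celia each take €85,000.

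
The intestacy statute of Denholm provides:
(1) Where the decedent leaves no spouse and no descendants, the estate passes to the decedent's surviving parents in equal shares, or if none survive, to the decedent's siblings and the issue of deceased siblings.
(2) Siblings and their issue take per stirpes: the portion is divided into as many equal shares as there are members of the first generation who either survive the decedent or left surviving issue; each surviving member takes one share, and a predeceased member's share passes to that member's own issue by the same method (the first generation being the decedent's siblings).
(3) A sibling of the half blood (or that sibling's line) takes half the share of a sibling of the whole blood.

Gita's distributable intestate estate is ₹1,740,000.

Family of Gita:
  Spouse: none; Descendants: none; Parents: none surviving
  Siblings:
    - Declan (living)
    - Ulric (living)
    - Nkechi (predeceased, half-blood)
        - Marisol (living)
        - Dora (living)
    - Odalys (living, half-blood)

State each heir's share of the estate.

The entire ₹1,740,000 passes to the siblings and their issue.
Counting each half-blood sibling's line as half a unit, there are 3 units in ₹1,740,000, so one unit is ₹580,000. Whole-blood lines (Declan and Ulric) take ₹580,000 each; half-blood lines (Nkechi and Odalys) take ₹290,000 each.
Nkechi's share (₹290,000) is divided into 2 shares of ₹145,000: Marisol and Dora each take ₹145,000.

Declan: ₹580,000; Ulric: ₹580,000; Marisol: ₹145,000; Dora: ₹145,000; Odalys: ₹290,000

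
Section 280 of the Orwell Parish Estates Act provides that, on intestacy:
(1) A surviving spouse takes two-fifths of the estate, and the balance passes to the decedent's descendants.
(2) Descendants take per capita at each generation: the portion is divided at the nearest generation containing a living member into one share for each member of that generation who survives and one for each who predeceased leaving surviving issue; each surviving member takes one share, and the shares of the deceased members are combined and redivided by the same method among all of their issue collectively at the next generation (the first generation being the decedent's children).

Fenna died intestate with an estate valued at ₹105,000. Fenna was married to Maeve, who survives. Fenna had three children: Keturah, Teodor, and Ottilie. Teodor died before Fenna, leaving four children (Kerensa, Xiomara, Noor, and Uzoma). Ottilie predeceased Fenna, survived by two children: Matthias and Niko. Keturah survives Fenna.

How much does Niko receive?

Maeve takes two-fifths of ₹105,000 = ₹42,000. The remaining ₹63,000 passes to the descendants.
The descendants' portion (₹63,000) is divided at the children's generation into 3 shares of ₹21,000. Keturah takes ₹21,000. The 2 shares of the deceased (Teodor and Ottilie) are combined into a pool of ₹42,000.
That pool (₹42,000) is divided at the grandchildren's generation equally among Kerensa, Xiomara, Noor, Uzoma, Matthias, and Niko: ₹7,000 each.

Niko receives ₹7,000.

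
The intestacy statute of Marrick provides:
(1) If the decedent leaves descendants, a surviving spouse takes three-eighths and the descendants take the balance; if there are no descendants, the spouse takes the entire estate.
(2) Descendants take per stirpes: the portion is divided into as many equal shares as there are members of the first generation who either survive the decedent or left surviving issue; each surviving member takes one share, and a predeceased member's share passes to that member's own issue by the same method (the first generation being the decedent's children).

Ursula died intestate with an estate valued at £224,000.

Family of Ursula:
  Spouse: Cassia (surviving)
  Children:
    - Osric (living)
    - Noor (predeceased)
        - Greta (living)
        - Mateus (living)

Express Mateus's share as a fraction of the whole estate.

Mateus receives 5/32 of the estate.

Cassia takes three-eighths of £224,000 = £84,000. The remaining £140,000 passes to the descendants.
The descendants' portion (£140,000) is divided into 2 shares of £70,000: Osric takes £70,000; Noor's £70,000 share passes to Noor's issue.
Noor's share (£70,000) is divided into 2 shares of £35,000: Greta and Mateus each take £35,000.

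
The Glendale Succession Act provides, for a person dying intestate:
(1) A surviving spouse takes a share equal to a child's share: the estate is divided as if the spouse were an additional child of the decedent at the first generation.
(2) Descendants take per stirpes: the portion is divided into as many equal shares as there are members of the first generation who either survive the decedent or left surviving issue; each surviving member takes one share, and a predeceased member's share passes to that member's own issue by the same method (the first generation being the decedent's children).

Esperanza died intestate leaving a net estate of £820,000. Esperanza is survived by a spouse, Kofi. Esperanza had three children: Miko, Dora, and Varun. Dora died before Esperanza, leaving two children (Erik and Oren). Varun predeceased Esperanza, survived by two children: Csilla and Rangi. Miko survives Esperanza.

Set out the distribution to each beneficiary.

The spouse counts as an additional share at the children's level, so there are 4 primary shares of £205,000. Kofi takes one such share (£205,000).
The children's combined portion (£615,000) is divided into 3 shares of £205,000: Miko takes £205,000; Dora's £205,000 share passes to Dora's issue; Varun's £205,000 share passes to Varun's issue.
Dora's share (£205,000) is divided into 2 shares of £102,500: Erik and Oren each take £102,500.
Varun's share (£205,000) is divided into 2 shares of £102,500: Csilla and Rangi each take £102,500.

Kofi: £205,000; Miko: £205,000; Erik: £102,500; Oren: £102,500; Csilla: £102,500; Rangi: £102,500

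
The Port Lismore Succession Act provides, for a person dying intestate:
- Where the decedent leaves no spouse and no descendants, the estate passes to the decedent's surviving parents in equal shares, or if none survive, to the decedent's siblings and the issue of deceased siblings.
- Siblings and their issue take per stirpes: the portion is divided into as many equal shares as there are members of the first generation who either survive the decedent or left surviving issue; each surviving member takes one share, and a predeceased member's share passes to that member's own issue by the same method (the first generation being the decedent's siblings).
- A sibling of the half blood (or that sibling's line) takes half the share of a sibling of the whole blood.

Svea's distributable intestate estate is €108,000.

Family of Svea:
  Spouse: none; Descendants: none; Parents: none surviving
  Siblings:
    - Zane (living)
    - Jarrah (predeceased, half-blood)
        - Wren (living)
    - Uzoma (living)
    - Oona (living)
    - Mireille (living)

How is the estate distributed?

Zane: €24,000; Wren: €12,000; Uzoma: €24,000; Oona: €24,000; Mireille: €24,000

The entire €108,000 passes to the siblings and their issue.
Counting each half-blood sibling's line as half a unit, there are 9/2 units in €108,000, so one unit is €24,000. Whole-blood lines (Zane, Uzoma, Oona, and Mireille) take €24,000 each; half-blood lines (Jarrah) take €12,000 each.
Jarrah's share (€12,000) passes entirely to Wren.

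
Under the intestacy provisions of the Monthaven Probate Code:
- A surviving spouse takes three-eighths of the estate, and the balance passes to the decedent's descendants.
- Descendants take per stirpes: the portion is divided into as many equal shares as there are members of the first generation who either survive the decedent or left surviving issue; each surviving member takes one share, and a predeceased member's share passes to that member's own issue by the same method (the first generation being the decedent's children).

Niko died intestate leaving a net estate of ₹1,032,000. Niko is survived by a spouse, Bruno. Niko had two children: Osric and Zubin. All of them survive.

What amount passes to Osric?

Bruno takes three-eighths of ₹1,032,000 = ₹387,000. The remaining ₹645,000 passes to the descendants.
The descendants' portion (₹645,000) is divided into 2 shares of ₹322,500: Osric and Zubin each take ₹322,500.

Osric receives ₹322,500.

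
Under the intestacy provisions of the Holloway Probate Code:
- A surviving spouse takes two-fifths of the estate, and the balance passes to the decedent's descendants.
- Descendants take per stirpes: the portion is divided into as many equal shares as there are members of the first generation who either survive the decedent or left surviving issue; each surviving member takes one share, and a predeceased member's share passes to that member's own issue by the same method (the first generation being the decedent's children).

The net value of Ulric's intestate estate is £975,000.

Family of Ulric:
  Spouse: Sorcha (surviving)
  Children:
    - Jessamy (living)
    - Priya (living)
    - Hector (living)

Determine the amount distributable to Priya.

Sorcha takes two-fifths of £975,000 = £390,000. The remaining £585,000 passes to the descendants.
The descendants' portion (£585,000) is divided into 3 shares of £195,000: Jessamy, Priya, and Hector each take £195,000.

Priya receives £195,000.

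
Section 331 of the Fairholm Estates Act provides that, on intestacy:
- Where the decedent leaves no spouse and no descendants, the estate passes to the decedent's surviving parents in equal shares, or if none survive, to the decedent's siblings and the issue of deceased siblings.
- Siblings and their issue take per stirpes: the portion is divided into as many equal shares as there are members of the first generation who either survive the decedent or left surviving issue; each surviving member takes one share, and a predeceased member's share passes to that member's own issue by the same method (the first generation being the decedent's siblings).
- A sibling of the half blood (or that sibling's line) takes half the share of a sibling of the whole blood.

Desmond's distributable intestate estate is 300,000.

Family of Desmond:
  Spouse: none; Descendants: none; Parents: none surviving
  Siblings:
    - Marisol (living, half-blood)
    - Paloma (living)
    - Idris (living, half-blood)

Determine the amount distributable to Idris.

Idris receives 75,000.

The entire 300,000 passes to the siblings and their issue.
Counting each half-blood sibling's line as half a unit, there are 2 units in 300,000, so one unit is 150,000. Whole-blood lines (Paloma) take 150,000 each; half-blood lines (Marisol and Idris) take 75,000 each.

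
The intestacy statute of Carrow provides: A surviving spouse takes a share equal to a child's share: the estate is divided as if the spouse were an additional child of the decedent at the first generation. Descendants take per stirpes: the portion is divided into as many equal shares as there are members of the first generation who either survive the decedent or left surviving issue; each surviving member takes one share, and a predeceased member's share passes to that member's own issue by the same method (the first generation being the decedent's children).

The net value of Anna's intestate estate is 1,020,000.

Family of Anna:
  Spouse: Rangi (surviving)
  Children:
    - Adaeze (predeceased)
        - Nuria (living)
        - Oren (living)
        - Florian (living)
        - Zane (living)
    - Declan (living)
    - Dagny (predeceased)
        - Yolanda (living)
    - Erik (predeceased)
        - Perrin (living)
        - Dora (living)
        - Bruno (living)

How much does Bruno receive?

Bruno receives 68,000.

The spouse counts as an additional share at the children's level, so there are 5 primary shares of 204,000. Rangi takes one such share (204,000).
The children's combined portion (816,000) is divided into 4 shares of 204,000: Declan takes 204,000; Adaeze's 204,000 share passes to Adaeze's issue; Dagny's 204,000 share passes to Dagny's issue; Erik's 204,000 share passes to Erik's issue.
Adaeze's share (204,000) is divided into 4 shares of 51,000: Nuria, Oren, Florian, and Zane each take 51,000.
Dagny's share (204,000) passes entirely to Yolanda.
Erik's share (204,000) is divided into 3 shares of 68,000: Perrin, Dora, and Bruno each take 68,000.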